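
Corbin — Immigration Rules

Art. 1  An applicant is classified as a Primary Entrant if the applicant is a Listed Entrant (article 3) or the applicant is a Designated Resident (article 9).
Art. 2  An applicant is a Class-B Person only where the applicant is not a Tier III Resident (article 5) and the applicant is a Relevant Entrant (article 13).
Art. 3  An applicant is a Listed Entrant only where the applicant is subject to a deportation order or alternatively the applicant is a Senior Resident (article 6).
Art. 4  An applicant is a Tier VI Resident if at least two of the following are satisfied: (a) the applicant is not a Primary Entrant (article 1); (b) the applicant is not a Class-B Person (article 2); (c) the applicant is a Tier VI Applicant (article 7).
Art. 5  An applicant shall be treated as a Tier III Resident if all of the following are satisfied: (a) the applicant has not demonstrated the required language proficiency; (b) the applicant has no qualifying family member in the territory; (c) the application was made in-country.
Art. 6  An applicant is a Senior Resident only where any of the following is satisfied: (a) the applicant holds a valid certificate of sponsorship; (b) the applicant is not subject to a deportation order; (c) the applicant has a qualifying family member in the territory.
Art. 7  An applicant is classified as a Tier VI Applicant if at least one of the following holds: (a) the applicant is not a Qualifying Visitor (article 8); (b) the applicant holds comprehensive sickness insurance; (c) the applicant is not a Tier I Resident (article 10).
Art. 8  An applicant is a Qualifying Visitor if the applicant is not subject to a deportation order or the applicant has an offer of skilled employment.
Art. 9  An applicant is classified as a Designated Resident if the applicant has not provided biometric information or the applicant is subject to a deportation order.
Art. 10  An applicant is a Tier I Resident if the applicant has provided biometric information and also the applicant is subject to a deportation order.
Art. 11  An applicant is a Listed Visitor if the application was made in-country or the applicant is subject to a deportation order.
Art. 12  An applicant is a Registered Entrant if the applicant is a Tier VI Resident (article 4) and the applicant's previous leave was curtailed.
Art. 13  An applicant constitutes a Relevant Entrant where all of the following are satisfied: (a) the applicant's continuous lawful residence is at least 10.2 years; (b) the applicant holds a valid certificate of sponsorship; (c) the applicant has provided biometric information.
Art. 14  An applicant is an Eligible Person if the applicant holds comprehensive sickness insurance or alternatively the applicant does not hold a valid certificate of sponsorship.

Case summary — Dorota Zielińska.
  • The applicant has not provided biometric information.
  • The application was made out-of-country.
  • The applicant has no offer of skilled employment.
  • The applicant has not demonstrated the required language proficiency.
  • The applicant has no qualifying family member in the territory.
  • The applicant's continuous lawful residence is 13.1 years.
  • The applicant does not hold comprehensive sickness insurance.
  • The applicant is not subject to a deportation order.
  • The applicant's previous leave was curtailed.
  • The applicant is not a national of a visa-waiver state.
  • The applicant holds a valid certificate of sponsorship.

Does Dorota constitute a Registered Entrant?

Yes

article 6 — Senior Resident: [the applicant holds a valid certificate of sponsorship? yes] OR [the applicant is not subject to a deportation order? yes] OR [the applicant has a qualifying family member in the territory? no] → satisfied.
article 3 — Listed Entrant: [the applicant is subject to a deportation order? no] OR [Senior Resident (article 6)? yes] → satisfied.
article 9 — Designated Resident: [the applicant has not provided biometric information? yes] OR [the applicant is subject to a deportation order? no] → satisfied.
article 1 — Primary Entrant: [Listed Entrant (article 3)? yes] OR [Designated Resident (article 9)? yes] → satisfied.
article 5 — Tier III Resident: [the applicant has not demonstrated the required language proficiency? yes] AND [the applicant has no qualifying family member in the territory? yes] AND [the application was made in-country? no] → not satisfied.
article 13 — Relevant Entrant: [applicant's continuous lawful residence: 13.1 years ≥ 10.2 years? yes] AND [the applicant holds a valid certificate of sponsorship? yes] AND [the applicant has provided biometric information? no] → not satisfied.
article 2 — Class-B Person: [not a Tier III Resident (article 5)? yes] AND [Relevant Entrant (article 13)? no] → not satisfied.
article 8 — Qualifying Visitor: [the applicant is not subject to a deportation order? yes] OR [the applicant has an offer of skilled employment? no] → satisfied.
article 10 — Tier I Resident: [the applicant has provided biometric information? no] AND [the applicant is subject to a deportation order? no] → not satisfied.
article 7 — Tier VI Applicant: [not a Qualifying Visitor (article 8)? no] OR [the applicant holds comprehensive sickness insurance? no] OR [not a Tier I Resident (article 10)? yes] → satisfied.
article 4 — Tier VI Resident: not a Primary Entrant (article 1)? no; not a Class-B Person (article 2)? yes; Tier VI Applicant (article 7)? yes — 2 of 3 hold (need ≥2) → satisfied.
article 12 — Registered Entrant: [Tier VI Resident (article 4)? yes] AND [the applicant's previous leave was curtailed? yes] → satisfied.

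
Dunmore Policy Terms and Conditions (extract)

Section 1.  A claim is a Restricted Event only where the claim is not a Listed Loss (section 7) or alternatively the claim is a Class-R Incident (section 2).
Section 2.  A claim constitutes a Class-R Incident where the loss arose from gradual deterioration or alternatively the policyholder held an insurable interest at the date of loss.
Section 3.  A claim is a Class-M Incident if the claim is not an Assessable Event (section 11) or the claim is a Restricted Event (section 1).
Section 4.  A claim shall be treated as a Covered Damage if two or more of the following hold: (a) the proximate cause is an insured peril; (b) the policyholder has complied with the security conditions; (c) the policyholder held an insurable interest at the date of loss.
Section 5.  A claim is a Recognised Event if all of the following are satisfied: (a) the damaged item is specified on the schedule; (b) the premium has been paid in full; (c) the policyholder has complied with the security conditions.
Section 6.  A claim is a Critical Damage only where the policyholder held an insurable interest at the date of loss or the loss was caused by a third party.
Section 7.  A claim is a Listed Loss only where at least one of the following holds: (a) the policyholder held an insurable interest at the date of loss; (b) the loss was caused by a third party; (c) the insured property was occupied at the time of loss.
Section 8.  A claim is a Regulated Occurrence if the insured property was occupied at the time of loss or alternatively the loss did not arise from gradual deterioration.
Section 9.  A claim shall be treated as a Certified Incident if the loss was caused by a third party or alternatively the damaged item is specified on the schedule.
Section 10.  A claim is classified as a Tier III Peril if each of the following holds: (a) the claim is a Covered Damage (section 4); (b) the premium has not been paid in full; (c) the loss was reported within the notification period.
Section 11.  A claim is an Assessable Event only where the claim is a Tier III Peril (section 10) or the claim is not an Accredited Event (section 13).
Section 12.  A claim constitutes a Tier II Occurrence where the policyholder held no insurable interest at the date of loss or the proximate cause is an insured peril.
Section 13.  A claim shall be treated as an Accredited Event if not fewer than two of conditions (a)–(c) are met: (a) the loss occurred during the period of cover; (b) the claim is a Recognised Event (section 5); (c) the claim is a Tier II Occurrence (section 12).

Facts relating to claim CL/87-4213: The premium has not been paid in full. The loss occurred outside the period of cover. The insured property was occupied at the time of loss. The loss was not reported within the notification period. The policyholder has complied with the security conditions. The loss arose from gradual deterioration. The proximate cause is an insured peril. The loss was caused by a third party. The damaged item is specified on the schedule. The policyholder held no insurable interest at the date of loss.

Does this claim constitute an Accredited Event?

section 5 — Recognised Event: [the damaged item is specified on the schedule? yes] AND [the premium has been paid in full? no] AND [the policyholder has complied with the security conditions? yes] → not satisfied.
section 12 — Tier II Occurrence: [the policyholder held no insurable interest at the date of loss? yes] OR [the proximate cause is an insured peril? yes] → satisfied.
section 13 — Accredited Event: the loss occurred during the period of cover? no; Recognised Event (section 5)? no; Tier II Occurrence (section 12)? yes — 1 of 3 hold (need ≥2) → not satisfied.

No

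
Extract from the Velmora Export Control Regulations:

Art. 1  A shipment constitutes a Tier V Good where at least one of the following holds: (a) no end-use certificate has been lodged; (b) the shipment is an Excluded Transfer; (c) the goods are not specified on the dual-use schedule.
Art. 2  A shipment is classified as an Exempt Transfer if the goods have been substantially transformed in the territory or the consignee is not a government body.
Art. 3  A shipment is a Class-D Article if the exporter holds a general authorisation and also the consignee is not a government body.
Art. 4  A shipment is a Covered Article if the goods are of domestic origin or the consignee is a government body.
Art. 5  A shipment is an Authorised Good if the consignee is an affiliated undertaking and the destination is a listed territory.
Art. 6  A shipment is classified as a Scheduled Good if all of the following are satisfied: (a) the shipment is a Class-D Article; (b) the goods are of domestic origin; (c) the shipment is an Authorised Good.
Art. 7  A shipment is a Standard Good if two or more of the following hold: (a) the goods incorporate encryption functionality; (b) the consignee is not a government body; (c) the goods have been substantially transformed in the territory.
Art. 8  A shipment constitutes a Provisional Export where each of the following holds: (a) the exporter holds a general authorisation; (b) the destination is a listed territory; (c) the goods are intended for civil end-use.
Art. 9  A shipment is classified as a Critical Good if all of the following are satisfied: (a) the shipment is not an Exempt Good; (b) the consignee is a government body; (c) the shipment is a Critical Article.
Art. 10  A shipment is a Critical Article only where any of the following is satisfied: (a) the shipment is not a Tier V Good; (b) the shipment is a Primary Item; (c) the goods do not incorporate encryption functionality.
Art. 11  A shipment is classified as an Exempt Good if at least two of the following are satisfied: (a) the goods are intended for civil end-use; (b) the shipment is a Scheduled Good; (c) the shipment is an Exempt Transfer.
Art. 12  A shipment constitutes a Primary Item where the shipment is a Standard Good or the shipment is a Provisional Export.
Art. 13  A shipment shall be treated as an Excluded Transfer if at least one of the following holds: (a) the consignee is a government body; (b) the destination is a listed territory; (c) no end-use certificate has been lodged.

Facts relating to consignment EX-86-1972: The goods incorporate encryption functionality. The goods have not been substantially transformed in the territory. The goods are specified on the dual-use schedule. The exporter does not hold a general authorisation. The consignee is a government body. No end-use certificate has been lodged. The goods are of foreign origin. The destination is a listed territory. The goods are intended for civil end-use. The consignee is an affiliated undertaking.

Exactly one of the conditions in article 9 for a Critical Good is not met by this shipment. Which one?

Critical Article

Under article 3: the exporter holds a general authorisation? no; and the consignee is not a government body? no. So the shipment is not a Class-D Article.
Under article 5: the consignee is an affiliated undertaking? yes; and the destination is a listed territory? yes. So the shipment is an Authorised Good.
Under article 6: Class-D Article (article 3)? no; and the goods are of domestic origin? no; and Authorised Good (article 5)? yes. So the shipment is not a Scheduled Good.
Under article 2: the goods have been substantially transformed in the territory? no; or the consignee is not a government body? no. So the shipment is not an Exempt Transfer.
Under article 11: the goods are intended for civil end-use? yes; Scheduled Good (article 6)? no; Exempt Transfer (article 2)? no — 1 of 3 hold (need ≥2) → not satisfied.
Under article 13: the consignee is a government body? yes; or the destination is a listed territory? yes; or no end-use certificate has been lodged? yes. So the shipment is an Excluded Transfer.
Under article 1: no end-use certificate has been lodged? yes; or Excluded Transfer (article 13)? yes; or the goods are not specified on the dual-use schedule? no. So the shipment is a Tier V Good.
Under article 7: the goods incorporate encryption functionality? yes; the consignee is not a government body? no; the goods have been substantially transformed in the territory? no — 1 of 3 hold (need ≥2) → not satisfied.
Under article 8: the exporter holds a general authorisation? no; and the destination is a listed territory? yes; and the goods are intended for civil end-use? yes. So the shipment is not a Provisional Export.
Under article 12: Standard Good (article 7)? no; or Provisional Export (article 8)? no. So the shipment is not a Primary Item.
Under article 10: not a Tier V Good (article 1)? no; or Primary Item (article 12)? no; or the goods do not incorporate encryption functionality? no. So the shipment is not a Critical Article.
Under article 9: not an Exempt Good (article 11)? yes; and the consignee is a government body? yes; and Critical Article (article 10)? no. So the shipment is not a Critical Good.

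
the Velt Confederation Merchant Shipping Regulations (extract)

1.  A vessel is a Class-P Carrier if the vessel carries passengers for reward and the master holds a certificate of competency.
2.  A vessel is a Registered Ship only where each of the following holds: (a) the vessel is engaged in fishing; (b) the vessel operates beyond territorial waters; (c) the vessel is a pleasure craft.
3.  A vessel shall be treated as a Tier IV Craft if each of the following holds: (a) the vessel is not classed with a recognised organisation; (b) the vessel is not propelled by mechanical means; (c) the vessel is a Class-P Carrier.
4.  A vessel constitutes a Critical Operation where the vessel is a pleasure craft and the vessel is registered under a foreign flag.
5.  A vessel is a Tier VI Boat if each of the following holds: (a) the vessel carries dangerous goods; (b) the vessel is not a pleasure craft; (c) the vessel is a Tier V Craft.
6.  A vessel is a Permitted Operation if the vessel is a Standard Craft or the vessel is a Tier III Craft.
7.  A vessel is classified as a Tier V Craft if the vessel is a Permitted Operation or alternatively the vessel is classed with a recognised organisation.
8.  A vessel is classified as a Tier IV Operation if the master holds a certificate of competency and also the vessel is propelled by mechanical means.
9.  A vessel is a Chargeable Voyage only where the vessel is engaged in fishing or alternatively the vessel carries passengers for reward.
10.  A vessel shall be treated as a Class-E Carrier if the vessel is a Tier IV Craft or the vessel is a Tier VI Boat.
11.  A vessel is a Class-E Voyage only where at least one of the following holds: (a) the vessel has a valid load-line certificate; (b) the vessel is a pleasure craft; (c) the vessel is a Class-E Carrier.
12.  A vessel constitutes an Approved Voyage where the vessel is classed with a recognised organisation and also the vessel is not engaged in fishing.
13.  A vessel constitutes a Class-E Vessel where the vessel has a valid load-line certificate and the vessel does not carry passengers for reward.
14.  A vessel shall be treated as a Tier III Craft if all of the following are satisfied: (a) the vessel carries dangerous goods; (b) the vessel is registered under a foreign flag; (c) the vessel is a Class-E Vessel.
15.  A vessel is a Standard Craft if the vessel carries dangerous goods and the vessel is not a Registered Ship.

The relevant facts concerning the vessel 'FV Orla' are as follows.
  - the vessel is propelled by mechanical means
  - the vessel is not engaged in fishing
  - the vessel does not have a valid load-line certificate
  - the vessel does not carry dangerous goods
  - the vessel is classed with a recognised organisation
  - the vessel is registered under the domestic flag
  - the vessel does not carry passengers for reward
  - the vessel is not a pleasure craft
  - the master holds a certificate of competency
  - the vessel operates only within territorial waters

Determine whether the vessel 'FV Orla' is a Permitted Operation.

paragraph 2 — Registered Ship: [the vessel is engaged in fishing? no] AND [the vessel operates beyond territorial waters? no] AND [the vessel is a pleasure craft? no] → not satisfied.
paragraph 15 — Standard Craft: [the vessel carries dangerous goods? no] AND [not a Registered Ship (paragraph 2)? yes] → not satisfied.
paragraph 13 — Class-E Vessel: [the vessel has a valid load-line certificate? no] AND [the vessel does not carry passengers for reward? yes] → not satisfied.
paragraph 14 — Tier III Craft: [the vessel carries dangerous goods? no] AND [the vessel is registered under a foreign flag? no] AND [Class-E Vessel (paragraph 13)? no] → not satisfied.
paragraph 6 — Permitted Operation: [Standard Craft (paragraph 15)? no] OR [Tier III Craft (paragraph 14)? no] → not satisfied.

No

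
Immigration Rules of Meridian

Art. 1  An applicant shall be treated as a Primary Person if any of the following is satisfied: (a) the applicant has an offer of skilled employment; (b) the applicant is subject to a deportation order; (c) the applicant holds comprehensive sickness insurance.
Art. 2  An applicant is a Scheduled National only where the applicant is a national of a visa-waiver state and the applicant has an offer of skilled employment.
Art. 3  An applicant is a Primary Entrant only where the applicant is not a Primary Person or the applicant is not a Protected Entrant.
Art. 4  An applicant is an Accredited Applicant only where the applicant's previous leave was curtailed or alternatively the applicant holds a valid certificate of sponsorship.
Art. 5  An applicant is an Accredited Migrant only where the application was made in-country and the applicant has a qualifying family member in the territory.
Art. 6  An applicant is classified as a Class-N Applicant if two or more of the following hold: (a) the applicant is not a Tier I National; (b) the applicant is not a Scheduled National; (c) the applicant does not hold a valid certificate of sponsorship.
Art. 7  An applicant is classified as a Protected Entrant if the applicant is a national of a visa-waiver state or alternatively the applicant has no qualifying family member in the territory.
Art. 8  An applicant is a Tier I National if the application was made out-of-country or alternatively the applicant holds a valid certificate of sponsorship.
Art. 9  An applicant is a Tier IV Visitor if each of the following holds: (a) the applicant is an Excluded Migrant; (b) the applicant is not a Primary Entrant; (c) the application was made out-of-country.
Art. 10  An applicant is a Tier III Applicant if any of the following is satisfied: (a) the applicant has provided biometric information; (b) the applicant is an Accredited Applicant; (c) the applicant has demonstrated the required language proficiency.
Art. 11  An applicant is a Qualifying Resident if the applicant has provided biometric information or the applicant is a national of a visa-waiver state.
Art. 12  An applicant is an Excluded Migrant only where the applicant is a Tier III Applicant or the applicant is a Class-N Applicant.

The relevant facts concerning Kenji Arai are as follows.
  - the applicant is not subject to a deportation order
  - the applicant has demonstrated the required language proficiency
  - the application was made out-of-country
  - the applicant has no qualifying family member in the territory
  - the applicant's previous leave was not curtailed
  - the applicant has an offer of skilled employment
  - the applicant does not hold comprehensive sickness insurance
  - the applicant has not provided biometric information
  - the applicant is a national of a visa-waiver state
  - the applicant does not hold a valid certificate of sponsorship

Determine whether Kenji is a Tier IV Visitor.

Under article 4: the applicant's previous leave was curtailed? no; or the applicant holds a valid certificate of sponsorship? no. So the applicant is not an Accredited Applicant.
Under article 10: the applicant has provided biometric information? no; or Accredited Applicant (article 4)? no; or the applicant has demonstrated the required language proficiency? yes. So the applicant is a Tier III Applicant.
Under article 8: the application was made out-of-country? yes; or the applicant holds a valid certificate of sponsorship? no. So the applicant is a Tier I National.
Under article 2: the applicant is a national of a visa-waiver state? yes; and the applicant has an offer of skilled employment? yes. So the applicant is a Scheduled National.
Under article 6: not a Tier I National (article 8)? no; not a Scheduled National (article 2)? no; the applicant does not hold a valid certificate of sponsorship? yes — 1 of 3 hold (need ≥2) → not satisfied.
Under article 12: Tier III Applicant (article 10)? yes; or Class-N Applicant (article 6)? no. So the applicant is an Excluded Migrant.
Under article 1: the applicant has an offer of skilled employment? yes; or the applicant is subject to a deportation order? no; or the applicant holds comprehensive sickness insurance? no. So the applicant is a Primary Person.
Under article 7: the applicant is a national of a visa-waiver state? yes; or the applicant has no qualifying family member in the territory? yes. So the applicant is a Protected Entrant.
Under article 3: not a Primary Person (article 1)? no; or not a Protected Entrant (article 7)? no. So the applicant is not a Primary Entrant.
Under article 9: Excluded Migrant (article 12)? yes; and not a Primary Entrant (article 3)? yes; and the application was made out-of-country? yes. So the applicant is a Tier IV Visitor.

Yes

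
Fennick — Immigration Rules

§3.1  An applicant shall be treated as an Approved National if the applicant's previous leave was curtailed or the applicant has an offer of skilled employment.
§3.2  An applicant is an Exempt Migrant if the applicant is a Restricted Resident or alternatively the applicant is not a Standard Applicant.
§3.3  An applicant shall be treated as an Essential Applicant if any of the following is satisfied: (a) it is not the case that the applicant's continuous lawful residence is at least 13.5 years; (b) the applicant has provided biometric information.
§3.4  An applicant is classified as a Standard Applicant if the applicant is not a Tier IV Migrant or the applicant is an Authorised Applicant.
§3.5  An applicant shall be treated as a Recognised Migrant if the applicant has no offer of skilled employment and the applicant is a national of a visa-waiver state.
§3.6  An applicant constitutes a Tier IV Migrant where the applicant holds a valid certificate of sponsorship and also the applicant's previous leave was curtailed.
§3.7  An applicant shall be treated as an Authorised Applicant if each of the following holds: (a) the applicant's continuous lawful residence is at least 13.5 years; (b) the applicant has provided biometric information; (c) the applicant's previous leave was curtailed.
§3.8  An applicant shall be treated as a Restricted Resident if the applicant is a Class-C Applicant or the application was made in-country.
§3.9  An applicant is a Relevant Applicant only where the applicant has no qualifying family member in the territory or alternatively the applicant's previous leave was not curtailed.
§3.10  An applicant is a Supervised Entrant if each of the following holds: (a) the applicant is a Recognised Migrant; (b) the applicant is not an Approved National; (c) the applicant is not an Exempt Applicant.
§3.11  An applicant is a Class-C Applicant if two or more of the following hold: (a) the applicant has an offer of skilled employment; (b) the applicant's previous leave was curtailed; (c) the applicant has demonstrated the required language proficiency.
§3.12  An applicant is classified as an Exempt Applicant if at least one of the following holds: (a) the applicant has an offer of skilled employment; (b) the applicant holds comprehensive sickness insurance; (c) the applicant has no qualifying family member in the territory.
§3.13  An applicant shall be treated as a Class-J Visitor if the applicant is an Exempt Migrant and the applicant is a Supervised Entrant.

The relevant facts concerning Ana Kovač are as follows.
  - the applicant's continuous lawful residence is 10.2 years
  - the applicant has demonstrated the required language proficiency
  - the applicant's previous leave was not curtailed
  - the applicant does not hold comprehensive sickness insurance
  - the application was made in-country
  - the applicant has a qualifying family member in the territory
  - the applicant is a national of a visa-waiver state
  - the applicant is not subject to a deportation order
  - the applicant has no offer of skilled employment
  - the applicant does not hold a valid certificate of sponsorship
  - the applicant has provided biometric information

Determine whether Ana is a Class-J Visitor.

§3.11 — Class-C Applicant: the applicant has an offer of skilled employment? no; the applicant's previous leave was curtailed? no; the applicant has demonstrated the required language proficiency? yes — 1 of 3 hold (need ≥2) → not satisfied.
§3.8 — Restricted Resident: [Class-C Applicant (§3.11)? no] OR [the application was made in-country? yes] → satisfied.
§3.6 — Tier IV Migrant: [the applicant holds a valid certificate of sponsorship? no] AND [the applicant's previous leave was curtailed? no] → not satisfied.
§3.7 — Authorised Applicant: [applicant's continuous lawful residence: 10.2 years ≥ 13.5 years? no] AND [the applicant has provided biometric information? yes] AND [the applicant's previous leave was curtailed? no] → not satisfied.
§3.4 — Standard Applicant: [not a Tier IV Migrant (§3.6)? yes] OR [Authorised Applicant (§3.7)? no] → satisfied.
§3.2 — Exempt Migrant: [Restricted Resident (§3.8)? yes] OR [not a Standard Applicant (§3.4)? no] → satisfied.
§3.5 — Recognised Migrant: [the applicant has no offer of skilled employment? yes] AND [the applicant is a national of a visa-waiver state? yes] → satisfied.
§3.1 — Approved National: [the applicant's previous leave was curtailed? no] OR [the applicant has an offer of skilled employment? no] → not satisfied.
§3.12 — Exempt Applicant: [the applicant has an offer of skilled employment? no] OR [the applicant holds comprehensive sickness insurance? no] OR [the applicant has no qualifying family member in the territory? no] → not satisfied.
§3.10 — Supervised Entrant: [Recognised Migrant (§3.5)? yes] AND [not an Approved National (§3.1)? yes] AND [not an Exempt Applicant (§3.12)? yes] → satisfied.
§3.13 — Class-J Visitor: [Exempt Migrant (§3.2)? yes] AND [Supervised Entrant (§3.10)? yes] → satisfied.

Yes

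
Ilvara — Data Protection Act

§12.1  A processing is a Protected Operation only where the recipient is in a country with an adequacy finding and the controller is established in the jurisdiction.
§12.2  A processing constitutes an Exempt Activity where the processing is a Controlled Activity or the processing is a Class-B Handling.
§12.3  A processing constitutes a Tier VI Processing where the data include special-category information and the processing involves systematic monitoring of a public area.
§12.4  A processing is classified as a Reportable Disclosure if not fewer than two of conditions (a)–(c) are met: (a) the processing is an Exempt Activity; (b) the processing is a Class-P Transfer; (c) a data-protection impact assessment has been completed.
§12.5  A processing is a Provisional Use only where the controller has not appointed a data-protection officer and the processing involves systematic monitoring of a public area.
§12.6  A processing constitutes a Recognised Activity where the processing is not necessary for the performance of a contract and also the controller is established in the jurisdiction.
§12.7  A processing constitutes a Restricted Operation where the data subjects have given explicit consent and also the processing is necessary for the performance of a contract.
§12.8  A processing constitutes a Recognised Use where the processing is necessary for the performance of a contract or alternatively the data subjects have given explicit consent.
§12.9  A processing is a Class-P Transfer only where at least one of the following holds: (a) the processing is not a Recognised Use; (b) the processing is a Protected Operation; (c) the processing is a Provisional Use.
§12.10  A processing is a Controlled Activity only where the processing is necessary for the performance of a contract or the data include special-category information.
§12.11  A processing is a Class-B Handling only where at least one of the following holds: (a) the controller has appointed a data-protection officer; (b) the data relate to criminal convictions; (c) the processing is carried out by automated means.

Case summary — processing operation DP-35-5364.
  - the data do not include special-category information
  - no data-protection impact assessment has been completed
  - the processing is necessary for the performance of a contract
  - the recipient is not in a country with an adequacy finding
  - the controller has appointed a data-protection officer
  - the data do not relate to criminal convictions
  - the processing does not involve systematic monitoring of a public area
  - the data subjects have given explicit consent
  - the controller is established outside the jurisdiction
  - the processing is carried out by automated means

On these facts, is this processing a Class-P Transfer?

Under §12.8: the processing is necessary for the performance of a contract? yes; or the data subjects have given explicit consent? yes. So the processing is a Recognised Use.
Under §12.1: the recipient is in a country with an adequacy finding? no; and the controller is established in the jurisdiction? no. So the processing is not a Protected Operation.
Under §12.5: the controller has not appointed a data-protection officer? no; and the processing involves systematic monitoring of a public area? no. So the processing is not a Provisional Use.
Under §12.9: not a Recognised Use (§12.8)? no; or Protected Operation (§12.1)? no; or Provisional Use (§12.5)? no. So the processing is not a Class-P Transfer.

No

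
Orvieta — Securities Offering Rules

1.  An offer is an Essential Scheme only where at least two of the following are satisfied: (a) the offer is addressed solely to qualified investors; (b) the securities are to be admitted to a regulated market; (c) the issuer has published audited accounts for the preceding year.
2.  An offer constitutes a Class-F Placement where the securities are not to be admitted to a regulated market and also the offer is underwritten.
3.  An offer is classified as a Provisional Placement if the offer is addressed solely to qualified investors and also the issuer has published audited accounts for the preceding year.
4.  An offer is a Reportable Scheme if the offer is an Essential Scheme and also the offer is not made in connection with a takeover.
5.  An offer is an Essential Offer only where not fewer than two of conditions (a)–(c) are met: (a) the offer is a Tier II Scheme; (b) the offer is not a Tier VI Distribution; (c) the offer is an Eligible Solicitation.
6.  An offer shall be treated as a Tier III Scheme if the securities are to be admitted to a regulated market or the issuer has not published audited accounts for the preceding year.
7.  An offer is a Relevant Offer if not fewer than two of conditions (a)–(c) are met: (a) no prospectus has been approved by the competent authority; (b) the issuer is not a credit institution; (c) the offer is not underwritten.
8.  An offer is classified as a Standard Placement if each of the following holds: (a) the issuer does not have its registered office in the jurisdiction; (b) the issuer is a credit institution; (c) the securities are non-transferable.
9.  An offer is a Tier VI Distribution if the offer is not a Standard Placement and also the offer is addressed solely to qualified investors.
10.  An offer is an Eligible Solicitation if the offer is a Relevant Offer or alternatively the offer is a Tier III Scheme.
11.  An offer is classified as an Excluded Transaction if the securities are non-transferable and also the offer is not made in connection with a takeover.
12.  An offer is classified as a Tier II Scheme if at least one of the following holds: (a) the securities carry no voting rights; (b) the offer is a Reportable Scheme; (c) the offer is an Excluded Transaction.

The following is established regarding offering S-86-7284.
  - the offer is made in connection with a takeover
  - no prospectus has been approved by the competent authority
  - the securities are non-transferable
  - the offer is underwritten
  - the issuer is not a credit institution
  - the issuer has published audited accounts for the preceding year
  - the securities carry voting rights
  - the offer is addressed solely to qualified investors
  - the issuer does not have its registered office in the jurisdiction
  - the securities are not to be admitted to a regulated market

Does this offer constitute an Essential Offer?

Under paragraph 1: the offer is addressed solely to qualified investors? yes; the securities are to be admitted to a regulated market? no; the issuer has published audited accounts for the preceding year? yes — 2 of 3 hold (need ≥2) → satisfied.
Under paragraph 4: Essential Scheme (paragraph 1)? yes; and the offer is not made in connection with a takeover? no. So the offer is not a Reportable Scheme.
Under paragraph 11: the securities are non-transferable? yes; and the offer is not made in connection with a takeover? no. So the offer is not an Excluded Transaction.
Under paragraph 12: the securities carry no voting rights? no; or Reportable Scheme (paragraph 4)? no; or Excluded Transaction (paragraph 11)? no. So the offer is not a Tier II Scheme.
Under paragraph 8: the issuer does not have its registered office in the jurisdiction? yes; and the issuer is a credit institution? no; and the securities are non-transferable? yes. So the offer is not a Standard Placement.
Under paragraph 9: not a Standard Placement (paragraph 8)? yes; and the offer is addressed solely to qualified investors? yes. So the offer is a Tier VI Distribution.
Under paragraph 7: no prospectus has been approved by the competent authority? yes; the issuer is not a credit institution? yes; the offer is not underwritten? no — 2 of 3 hold (need ≥2) → satisfied.
Under paragraph 6: the securities are to be admitted to a regulated market? no; or the issuer has not published audited accounts for the preceding year? no. So the offer is not a Tier III Scheme.
Under paragraph 10: Relevant Offer (paragraph 7)? yes; or Tier III Scheme (paragraph 6)? no. So the offer is an Eligible Solicitation.
Under paragraph 5: Tier II Scheme (paragraph 12)? no; not a Tier VI Distribution (paragraph 9)? no; Eligible Solicitation (paragraph 10)? yes — 1 of 3 hold (need ≥2) → not satisfied.

No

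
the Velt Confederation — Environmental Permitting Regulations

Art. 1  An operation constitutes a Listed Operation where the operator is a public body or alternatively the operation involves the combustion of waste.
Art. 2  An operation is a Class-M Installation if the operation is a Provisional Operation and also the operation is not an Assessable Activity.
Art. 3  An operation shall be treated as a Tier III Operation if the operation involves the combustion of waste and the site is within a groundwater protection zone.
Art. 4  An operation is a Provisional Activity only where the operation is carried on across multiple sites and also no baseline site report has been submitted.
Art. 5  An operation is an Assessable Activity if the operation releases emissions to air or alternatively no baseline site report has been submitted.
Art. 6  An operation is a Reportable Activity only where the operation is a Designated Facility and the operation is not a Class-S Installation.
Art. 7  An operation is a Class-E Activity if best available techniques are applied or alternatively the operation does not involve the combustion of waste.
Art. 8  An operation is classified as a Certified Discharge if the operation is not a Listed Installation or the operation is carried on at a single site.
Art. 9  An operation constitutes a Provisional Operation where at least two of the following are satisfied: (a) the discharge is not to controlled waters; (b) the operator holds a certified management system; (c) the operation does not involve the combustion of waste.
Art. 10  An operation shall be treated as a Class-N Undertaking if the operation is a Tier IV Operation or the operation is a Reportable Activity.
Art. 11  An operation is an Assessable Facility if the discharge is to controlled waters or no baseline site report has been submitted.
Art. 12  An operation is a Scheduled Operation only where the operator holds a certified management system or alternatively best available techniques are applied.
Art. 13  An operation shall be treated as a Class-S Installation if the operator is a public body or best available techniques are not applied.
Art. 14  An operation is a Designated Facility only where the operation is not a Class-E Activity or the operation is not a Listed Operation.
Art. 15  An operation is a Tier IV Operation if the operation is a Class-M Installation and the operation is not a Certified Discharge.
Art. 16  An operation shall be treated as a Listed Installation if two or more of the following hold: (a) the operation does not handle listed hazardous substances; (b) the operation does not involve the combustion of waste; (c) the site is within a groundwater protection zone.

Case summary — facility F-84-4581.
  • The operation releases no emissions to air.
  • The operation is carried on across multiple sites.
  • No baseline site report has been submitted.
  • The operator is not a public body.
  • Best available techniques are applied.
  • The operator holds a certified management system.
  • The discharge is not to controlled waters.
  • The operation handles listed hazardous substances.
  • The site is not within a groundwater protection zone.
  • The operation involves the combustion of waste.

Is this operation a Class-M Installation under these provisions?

No

article 9 — Provisional Operation: the discharge is not to controlled waters? yes; the operator holds a certified management system? yes; the operation does not involve the combustion of waste? no — 2 of 3 hold (need ≥2) → satisfied.
article 5 — Assessable Activity: [the operation releases emissions to air? no] OR [no baseline site report has been submitted? yes] → satisfied.
article 2 — Class-M Installation: [Provisional Operation (article 9)? yes] AND [not an Assessable Activity (article 5)? no] → not satisfied.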